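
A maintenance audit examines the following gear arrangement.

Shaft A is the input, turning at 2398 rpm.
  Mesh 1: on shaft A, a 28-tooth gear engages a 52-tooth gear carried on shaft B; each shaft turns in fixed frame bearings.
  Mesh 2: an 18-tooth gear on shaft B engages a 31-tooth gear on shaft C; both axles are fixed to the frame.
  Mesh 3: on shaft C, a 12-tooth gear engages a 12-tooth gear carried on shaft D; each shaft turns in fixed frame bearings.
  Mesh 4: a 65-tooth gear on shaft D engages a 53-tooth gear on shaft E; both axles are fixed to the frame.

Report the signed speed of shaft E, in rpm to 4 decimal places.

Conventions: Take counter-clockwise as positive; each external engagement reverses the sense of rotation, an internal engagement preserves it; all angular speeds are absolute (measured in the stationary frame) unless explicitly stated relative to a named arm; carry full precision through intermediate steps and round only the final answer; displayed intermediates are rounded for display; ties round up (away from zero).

+919.5009 rpm

topology: fixed-axis compound train — 4 meshes, A→E
mesh 1 [28T→52T]: ω = 2398.0000×28/52 = 1291.2308 rpm, sense flips to −
mesh 2 [18T→31T]: ω = 1291.2308×18/31 = 749.7469 rpm, sense flips to +
mesh 3 [12T→12T]: ω = 749.7469×12/12 = 749.7469 rpm, sense flips to −
mesh 4 [65T→53T]: ω = 749.7469×65/53 = 919.5009 rpm, sense flips to +
signed output speed = +919.5009 rpm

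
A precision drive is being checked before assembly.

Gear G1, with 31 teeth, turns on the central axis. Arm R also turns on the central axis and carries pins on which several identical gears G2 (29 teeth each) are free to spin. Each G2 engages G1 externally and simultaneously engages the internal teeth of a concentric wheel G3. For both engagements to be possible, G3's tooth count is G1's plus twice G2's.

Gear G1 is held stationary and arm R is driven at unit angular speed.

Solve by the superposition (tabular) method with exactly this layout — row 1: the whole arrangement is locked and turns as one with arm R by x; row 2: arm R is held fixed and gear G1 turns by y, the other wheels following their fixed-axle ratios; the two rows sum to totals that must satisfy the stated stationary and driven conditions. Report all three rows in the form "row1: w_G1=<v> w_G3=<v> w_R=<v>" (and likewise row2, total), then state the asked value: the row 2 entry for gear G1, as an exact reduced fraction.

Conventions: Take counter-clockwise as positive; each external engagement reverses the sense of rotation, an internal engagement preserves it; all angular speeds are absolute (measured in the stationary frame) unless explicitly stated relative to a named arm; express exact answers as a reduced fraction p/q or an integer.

recognized (axles ride arm R): planetary set, 31/29/89 teeth
row 1: whole set turns with the arm by x
row 2: sun turns y, ring = −(31/89)·y, arm 0
boundary: total ω_sun = x + y = 0 and total ω_arm = x = 1  ⇒  y = -1, x = 1
row 2 ring = −(31/89)·(-1) = 31/89
totals (row 1 + row 2): sun 1 + (-1) = 0, ring 1 + 31/89 = 120/89, arm 1 + 0 = 1
asked cell (row2, sun) = -1

row1: w_G1=1 w_G3=1 w_R=1
row2: w_G1=-1 w_G3=31/89 w_R=0
total: w_G1=0 w_G3=120/89 w_R=1
asked value: -1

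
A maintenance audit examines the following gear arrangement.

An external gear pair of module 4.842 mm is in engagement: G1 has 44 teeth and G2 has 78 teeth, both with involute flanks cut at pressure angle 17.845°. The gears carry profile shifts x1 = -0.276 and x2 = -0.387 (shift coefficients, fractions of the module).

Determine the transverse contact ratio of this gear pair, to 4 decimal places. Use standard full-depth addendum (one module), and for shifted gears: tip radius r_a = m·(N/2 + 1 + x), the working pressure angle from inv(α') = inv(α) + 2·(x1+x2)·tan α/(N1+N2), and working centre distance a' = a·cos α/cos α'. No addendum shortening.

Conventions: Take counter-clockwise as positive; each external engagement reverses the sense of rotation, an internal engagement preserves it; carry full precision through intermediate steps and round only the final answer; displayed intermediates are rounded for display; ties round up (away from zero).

2.1386

topology: single-mesh involute geometry — m = 4.842, 44T/78T pair
base radii: r_b1 = 101.399025, r_b2 = 179.752816
tip radii: r_a1 = 110.029608, r_a2 = 191.806146
inv(α') = inv(17.845°) + 2·(-0.276-0.387)·tan α/(44+78) = 0.00697842  ⇒  α' = 15.63283°
a' = a·cos α / cos α' = 295.3620·cos 17.845°/cos 15.63283° = 291.951625
action lengths: √(r_a1²−r_b1²) = 42.717121, √(r_a2²−r_b2²) = 66.921766
base pitch p_b = π·m·cos α = 14.479747
CR = (42.717121 + 66.921766 − 291.951625·sin 15.63283°)/14.479747 = 2.138586
contact ratio ≈ 2.1386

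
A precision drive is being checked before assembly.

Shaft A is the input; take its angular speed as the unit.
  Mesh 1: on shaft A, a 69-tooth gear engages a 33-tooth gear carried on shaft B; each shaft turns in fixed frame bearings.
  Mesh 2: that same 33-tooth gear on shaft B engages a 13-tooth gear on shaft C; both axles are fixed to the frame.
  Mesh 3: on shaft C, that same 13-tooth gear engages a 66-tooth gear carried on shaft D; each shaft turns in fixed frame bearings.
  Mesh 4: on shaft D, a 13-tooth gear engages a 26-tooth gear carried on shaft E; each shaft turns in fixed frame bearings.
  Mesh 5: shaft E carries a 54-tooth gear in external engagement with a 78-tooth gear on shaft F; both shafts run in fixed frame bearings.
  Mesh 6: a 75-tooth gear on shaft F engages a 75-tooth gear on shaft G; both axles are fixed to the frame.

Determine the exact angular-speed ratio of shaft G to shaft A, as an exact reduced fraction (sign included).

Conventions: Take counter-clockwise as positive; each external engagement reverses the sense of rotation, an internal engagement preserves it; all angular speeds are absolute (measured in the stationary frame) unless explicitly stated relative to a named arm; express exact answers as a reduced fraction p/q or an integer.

class = fixed-axis compound train [6 meshes; 6 ratios multiply, 6 sense flips]
mesh 1 [69T→33T]: running ratio 23/11, sense −
mesh 2 [33T→13T]: running ratio 69/13, sense +
mesh 3 [13T→66T]: running ratio 23/22, sense −
mesh 4 [13T→26T]: running ratio 23/44, sense +
mesh 5 [54T→78T]: running ratio 207/572, sense −
mesh 6 [75T→75T]: running ratio 207/572, sense +
ω_out/ω_in = 207/572

207/572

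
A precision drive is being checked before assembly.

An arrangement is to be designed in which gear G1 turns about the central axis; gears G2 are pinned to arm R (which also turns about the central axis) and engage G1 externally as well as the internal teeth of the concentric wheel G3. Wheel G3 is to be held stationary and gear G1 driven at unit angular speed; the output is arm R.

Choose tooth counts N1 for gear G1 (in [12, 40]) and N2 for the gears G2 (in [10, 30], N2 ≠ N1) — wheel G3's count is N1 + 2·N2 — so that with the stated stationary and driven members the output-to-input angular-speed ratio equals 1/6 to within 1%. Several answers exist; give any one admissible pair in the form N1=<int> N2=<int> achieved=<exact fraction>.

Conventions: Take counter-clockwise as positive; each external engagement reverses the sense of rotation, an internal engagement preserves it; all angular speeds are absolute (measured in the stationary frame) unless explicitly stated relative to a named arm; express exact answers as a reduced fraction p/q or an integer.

design class (target 1/6): planetary set
Willis with ω_ring = 0: ω_arm/ω_sun = N1/(N1+N3); set equal to 1/6  ⇒  N3/N1 = 1/(1/6) − 1 = 5
N3 = N1 + 2·N2  ⇒  N2/N1 = (N3/N1 − 1)/2 = (5 − 1)/2 = 2
smallest multiple with N1 ≥ 12 and N2 ≥ 10: k = 12  ⇒  N1 = 12·1 = 12, N2 = 12·2 = 24 (N1 ≤ 40, N2 ≤ 30, N2 ≠ N1 ✓), N3 = 12 + 2·24 = 60
check: N1/(N1+N3) with N1 = 12, N3 = 60 gives 1/6; |achieved − target| = 0 ≤ 1/600 ✓

N1=12 N2=24 achieved=1/6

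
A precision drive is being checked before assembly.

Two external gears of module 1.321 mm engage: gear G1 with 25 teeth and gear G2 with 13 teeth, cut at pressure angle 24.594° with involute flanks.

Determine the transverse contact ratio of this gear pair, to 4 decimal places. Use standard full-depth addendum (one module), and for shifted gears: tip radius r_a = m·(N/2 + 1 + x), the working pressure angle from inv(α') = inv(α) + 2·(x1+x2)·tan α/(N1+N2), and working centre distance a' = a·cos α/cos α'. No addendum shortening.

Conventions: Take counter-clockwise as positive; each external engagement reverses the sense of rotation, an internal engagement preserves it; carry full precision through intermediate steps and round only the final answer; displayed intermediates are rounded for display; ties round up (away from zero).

1.3982

recognized (one external pair, fixed centres): single-mesh tooth geometry, m = 1.321, N1 = 25, N2 = 13
base radii: r_b1 = 15.014481, r_b2 = 7.807530
tip radii: r_a1 = 17.833500, r_a2 = 9.907500
no profile shift: α' = α, a' = a
action lengths: √(r_a1²−r_b1²) = 9.622842, √(r_a2²−r_b2²) = 6.099265
base pitch p_b = π·m·cos α = 3.773551
CR = (9.622842 + 6.099265 − 25.099000·sin 24.59400°)/3.773551 = 1.398223
contact ratio ≈ 1.3982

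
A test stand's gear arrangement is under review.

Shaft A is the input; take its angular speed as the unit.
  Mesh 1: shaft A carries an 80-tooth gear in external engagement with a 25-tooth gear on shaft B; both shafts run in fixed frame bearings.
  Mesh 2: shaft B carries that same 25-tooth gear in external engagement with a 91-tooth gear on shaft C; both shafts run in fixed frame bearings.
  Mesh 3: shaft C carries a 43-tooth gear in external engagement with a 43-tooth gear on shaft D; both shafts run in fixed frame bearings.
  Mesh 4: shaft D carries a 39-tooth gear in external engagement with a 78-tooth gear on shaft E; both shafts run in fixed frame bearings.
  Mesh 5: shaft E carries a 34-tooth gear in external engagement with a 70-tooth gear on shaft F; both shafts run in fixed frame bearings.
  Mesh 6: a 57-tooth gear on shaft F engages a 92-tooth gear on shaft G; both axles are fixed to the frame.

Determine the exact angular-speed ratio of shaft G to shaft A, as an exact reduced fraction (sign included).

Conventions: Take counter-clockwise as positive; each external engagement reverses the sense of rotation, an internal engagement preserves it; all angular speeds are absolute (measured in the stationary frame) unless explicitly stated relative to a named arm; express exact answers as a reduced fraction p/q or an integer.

class = fixed-axis compound train [6 meshes; 6 ratios multiply, 6 sense flips]
mesh 1 [80T→25T]: running ratio 16/5, sense −
mesh 2 [25T→91T]: running ratio 80/91, sense +
mesh 3 [43T→43T]: running ratio 80/91, sense −
mesh 4 [39T→78T]: running ratio 40/91, sense +
mesh 5 [34T→70T]: running ratio 136/637, sense −
mesh 6 [57T→92T]: running ratio 1938/14651, sense +
ω_out/ω_in = 1938/14651

1938/14651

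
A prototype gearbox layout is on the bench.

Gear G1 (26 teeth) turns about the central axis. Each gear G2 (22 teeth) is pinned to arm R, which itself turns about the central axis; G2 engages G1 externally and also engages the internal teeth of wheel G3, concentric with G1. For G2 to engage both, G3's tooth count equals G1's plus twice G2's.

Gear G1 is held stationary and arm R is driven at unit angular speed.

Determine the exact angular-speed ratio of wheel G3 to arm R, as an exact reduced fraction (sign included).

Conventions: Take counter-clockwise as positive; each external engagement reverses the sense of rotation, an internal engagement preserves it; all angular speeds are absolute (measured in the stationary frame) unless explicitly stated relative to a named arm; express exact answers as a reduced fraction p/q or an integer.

planetary set (26T centre, 22T on arm, 70T internal) — Willis relation
ring teeth: 26 + 2·22 = 70
26(ω_sun−ω_arm) = −70(ω_ring−ω_arm),  ω_sun = 0, ω_arm = 1
ω_ring = 1 − (26/70)(0−1) = 48/35
ω_out/ω_in = 48/35

48/35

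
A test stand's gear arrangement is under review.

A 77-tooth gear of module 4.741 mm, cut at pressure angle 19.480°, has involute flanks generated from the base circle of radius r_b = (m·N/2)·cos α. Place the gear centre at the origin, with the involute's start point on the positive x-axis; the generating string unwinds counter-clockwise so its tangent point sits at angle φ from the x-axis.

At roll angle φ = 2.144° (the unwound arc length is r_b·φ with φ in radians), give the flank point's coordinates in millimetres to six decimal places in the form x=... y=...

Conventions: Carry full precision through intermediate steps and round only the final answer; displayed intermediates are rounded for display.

topology: single-mesh involute geometry — m = 4.741, N = 77
pitch radius r_p = m·N/2 = 4.741·77/2 = 182.528500
base radius r_b = r_p·cos α = 182.528500·cos 19.480° = 172.080195
roll angle φ = 2.144° = 0.03741986 rad
x = r_b·(cos φ + φ·sin φ) = 172.200630
y = r_b·(sin φ − φ·cos φ) = 0.003005

x=172.200630 y=0.003005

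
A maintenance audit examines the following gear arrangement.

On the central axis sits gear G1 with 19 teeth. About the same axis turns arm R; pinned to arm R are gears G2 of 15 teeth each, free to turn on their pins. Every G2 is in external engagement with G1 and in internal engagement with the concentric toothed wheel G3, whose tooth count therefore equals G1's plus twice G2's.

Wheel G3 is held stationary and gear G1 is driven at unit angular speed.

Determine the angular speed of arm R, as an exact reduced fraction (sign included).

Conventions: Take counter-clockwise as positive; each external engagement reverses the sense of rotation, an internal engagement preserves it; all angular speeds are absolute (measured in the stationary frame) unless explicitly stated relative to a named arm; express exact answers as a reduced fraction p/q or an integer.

19/68

class = planetary set [G3 = 19+2·15 = 49; Willis about the carrier]
ring teeth: 19 + 2·15 = 49
19(ω_sun−ω_arm) = −49(ω_ring−ω_arm),  ω_ring = 0, ω_sun = 1
19(1−ω_arm) = −49(0−ω_arm)  ⇒  68·ω_arm = 19  ⇒  ω_arm = 19/68
exact speed ratio = 19/68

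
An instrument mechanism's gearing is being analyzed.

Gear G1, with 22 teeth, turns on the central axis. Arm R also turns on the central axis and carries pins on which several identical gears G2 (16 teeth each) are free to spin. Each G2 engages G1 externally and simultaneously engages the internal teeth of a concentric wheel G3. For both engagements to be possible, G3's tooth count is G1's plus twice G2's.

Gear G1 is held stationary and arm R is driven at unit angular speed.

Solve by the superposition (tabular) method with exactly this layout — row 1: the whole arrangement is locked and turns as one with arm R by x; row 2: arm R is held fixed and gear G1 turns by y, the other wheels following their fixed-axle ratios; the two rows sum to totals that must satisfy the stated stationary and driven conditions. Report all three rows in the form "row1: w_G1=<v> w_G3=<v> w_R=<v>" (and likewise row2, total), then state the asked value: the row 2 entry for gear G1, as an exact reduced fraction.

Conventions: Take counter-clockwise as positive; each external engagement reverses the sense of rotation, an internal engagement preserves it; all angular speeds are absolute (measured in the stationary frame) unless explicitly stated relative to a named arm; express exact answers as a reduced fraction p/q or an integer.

topology: planetary set — G1 22T / G2 16T / G3 54T, arm = carrier (Willis)
row 1: whole set turns with the arm by x
row 2 (arm held, sun turns y): ω_ring = −(22/54)·y, ω_arm = 0
boundary: total ω_sun = x + y = 0 and total ω_arm = x = 1  ⇒  y = -1, x = 1
row 2 ring = −(22/54)·(-1) = 11/27
totals (row 1 + row 2): sun 1 + (-1) = 0, ring 1 + 11/27 = 38/27, arm 1 + 0 = 1
asked cell (row2, sun) = -1

row1: w_G1=1 w_G3=1 w_R=1
row2: w_G1=-1 w_G3=11/27 w_R=0
total: w_G1=0 w_G3=38/27 w_R=1
asked value: -1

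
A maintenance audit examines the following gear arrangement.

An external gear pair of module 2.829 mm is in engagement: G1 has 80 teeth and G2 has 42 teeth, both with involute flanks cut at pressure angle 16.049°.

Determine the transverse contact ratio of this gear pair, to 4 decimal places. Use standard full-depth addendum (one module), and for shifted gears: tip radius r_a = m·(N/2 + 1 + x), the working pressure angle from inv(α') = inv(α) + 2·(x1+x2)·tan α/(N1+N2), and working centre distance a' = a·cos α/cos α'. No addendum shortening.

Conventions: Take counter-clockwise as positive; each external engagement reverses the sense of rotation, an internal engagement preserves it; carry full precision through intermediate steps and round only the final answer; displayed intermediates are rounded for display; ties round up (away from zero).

2.0377

topology: single-mesh involute geometry — m = 2.829, 80T/42T pair
base radii: r_b1 = 108.749659, r_b2 = 57.093571
tip radii: r_a1 = 115.989000, r_a2 = 62.238000
no profile shift: α' = α, a' = a
action lengths: √(r_a1²−r_b1²) = 40.335590, √(r_a2²−r_b2²) = 24.776860
base pitch p_b = π·m·cos α = 8.541178
CR = (40.335590 + 24.776860 − 172.569000·sin 16.04900°)/8.541178 = 2.037674
contact ratio ≈ 2.0377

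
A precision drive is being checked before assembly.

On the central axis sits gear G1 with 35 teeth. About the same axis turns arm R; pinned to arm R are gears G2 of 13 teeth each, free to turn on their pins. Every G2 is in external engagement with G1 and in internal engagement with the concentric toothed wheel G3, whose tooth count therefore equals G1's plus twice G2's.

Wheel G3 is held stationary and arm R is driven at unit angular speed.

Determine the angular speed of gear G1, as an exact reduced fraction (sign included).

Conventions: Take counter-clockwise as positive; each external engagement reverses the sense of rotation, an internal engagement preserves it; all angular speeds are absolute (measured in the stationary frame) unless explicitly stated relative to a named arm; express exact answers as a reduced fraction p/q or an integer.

recognized (axles ride arm R): planetary set, 35/13/61 teeth
ring teeth: 35 + 2·13 = 61
35(ω_sun−ω_arm) = −61(ω_ring−ω_arm),  ω_ring = 0, ω_arm = 1
ω_sun = 1 − (61/35)(0−1) = 96/35
exact speed ratio = 96/35

96/35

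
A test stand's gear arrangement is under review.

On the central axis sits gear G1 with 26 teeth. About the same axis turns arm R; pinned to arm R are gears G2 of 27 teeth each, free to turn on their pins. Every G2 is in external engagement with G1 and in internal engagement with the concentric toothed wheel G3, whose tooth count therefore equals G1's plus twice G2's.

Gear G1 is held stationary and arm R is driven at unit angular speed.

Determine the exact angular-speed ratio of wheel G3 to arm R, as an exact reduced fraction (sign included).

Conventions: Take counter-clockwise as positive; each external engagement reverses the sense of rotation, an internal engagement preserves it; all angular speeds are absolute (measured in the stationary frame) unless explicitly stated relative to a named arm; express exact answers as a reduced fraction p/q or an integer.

planetary set (26T centre, 27T on arm, 80T internal) — Willis relation
ring teeth: 26 + 2·27 = 80
26(ω_sun−ω_arm) = −80(ω_ring−ω_arm),  ω_sun = 0, ω_arm = 1
ω_ring = 1 − (26/80)(0−1) = 53/40
ω_out/ω_in = 53/40

53/40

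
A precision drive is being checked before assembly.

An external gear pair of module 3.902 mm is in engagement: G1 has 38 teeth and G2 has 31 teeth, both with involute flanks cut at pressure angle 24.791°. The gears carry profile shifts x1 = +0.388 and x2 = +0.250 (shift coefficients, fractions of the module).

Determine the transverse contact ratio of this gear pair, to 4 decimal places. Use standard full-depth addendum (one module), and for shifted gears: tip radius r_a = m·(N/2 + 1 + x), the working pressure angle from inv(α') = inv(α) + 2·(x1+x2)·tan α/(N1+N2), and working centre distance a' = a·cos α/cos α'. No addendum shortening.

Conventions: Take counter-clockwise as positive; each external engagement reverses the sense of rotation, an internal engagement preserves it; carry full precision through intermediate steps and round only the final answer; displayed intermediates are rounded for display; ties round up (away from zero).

1.4310

single-mesh involute tooth geometry (38T engaging 31T at module 3.902)
base radii: r_b1 = 67.305691, r_b2 = 54.907274
tip radii: r_a1 = 79.553976, r_a2 = 65.358500
inv(α') = inv(24.791°) + 2·(+0.388+0.250)·tan α/(38+31) = 0.03773102  ⇒  α' = 26.87674°
a' = a·cos α / cos α' = 134.6190·cos 24.791°/cos 26.87674° = 137.012953
action lengths: √(r_a1²−r_b1²) = 42.412016, √(r_a2²−r_b2²) = 35.453135
base pitch p_b = π·m·cos α = 11.128793
CR = (42.412016 + 35.453135 − 137.012953·sin 26.87674°)/11.128793 = 1.431003
contact ratio ≈ 1.4310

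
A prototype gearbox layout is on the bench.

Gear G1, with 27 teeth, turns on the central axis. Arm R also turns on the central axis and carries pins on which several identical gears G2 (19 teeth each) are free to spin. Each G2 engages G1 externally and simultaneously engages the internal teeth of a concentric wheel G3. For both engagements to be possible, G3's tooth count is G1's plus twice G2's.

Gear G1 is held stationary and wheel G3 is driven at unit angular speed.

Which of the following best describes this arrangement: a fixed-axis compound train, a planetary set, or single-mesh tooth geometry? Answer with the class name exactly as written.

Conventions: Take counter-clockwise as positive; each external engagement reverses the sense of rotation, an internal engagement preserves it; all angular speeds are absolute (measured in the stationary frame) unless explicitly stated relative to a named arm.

class = planetary set [G3 = 27+2·19 = 65; Willis about the carrier]
classification: planetary set

planetary set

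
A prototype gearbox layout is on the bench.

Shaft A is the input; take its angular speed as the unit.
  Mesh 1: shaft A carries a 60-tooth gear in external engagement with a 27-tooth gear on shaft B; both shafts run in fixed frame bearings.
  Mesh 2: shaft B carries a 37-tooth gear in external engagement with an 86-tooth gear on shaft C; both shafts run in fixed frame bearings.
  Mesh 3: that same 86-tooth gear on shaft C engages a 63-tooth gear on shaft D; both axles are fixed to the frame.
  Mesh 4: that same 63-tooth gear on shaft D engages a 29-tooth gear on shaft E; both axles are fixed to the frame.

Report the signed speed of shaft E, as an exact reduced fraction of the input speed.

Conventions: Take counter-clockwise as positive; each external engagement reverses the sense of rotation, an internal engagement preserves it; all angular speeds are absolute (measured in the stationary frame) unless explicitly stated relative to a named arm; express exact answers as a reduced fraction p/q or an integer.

740/261

4-mesh fixed-axis compound train (all bearings frame-fixed)
mesh 1 [60T→27T]: |ω|/ω_in = 1×60/27 = 20/9, sense flips to −
mesh 2 [37T→86T]: |ω|/ω_in = (20/9)×37/86 = 370/387, sense flips to +
mesh 3 [86T→63T]: |ω|/ω_in = (370/387)×86/63 = 740/567, sense flips to −
mesh 4 [63T→29T]: |ω|/ω_in = (740/567)×63/29 = 740/261, sense flips to +
signed output speed (× input speed) = 740/261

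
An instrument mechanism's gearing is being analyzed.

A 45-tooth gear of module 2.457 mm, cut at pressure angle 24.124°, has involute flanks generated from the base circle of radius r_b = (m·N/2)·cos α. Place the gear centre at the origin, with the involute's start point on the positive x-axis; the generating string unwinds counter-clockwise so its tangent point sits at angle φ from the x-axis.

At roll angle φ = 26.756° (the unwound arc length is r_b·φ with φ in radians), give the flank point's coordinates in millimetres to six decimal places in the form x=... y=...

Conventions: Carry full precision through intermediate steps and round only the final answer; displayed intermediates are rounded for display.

x=55.659290 y=1.675607

class = single-mesh tooth geometry [base-circle involute, m = 2.457, 45T]
pitch radius r_p = m·N/2 = 2.457·45/2 = 55.282500
base radius r_b = r_p·cos α = 55.282500·cos 24.124° = 50.454295
roll angle φ = 26.756° = 0.46698029 rad
x = r_b·(cos φ + φ·sin φ) = 55.659290
y = r_b·(sin φ − φ·cos φ) = 1.675607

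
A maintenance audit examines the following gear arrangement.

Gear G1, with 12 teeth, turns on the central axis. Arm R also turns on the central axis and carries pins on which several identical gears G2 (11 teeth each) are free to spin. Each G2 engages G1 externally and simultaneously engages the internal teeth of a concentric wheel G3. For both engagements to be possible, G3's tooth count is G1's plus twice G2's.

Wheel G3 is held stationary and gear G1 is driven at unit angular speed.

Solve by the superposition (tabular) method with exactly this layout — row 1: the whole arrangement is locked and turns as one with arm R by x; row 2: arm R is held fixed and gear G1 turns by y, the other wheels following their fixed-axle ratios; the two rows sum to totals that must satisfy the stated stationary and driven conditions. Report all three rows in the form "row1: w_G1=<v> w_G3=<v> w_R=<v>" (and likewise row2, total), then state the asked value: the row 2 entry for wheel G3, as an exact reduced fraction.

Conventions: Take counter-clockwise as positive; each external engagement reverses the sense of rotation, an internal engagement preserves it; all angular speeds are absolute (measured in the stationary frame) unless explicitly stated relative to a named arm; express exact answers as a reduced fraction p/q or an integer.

row1: w_G1=6/23 w_G3=6/23 w_R=6/23
row2: w_G1=17/23 w_G3=-6/23 w_R=0
total: w_G1=1 w_G3=0 w_R=6/23
asked value: -6/23

class = planetary set [G3 = 12+2·11 = 34; Willis about the carrier]
row 1 — lock + rotate with arm: ω_sun = ω_ring = ω_arm = x
row 2 (arm held, sun turns y): ω_ring = −(12/34)·y, ω_arm = 0
boundary: total ω_ring = x − (12/34)·y = 0 and total ω_sun = x + y = 1  ⇒  y = 17/23, x = 6/23
row 2 ring = −(12/34)·17/23 = -6/23
totals (row 1 + row 2): sun 6/23 + 17/23 = 1, ring 6/23 + (-6/23) = 0, arm 6/23 + 0 = 6/23
asked cell (row2, ring) = -6/23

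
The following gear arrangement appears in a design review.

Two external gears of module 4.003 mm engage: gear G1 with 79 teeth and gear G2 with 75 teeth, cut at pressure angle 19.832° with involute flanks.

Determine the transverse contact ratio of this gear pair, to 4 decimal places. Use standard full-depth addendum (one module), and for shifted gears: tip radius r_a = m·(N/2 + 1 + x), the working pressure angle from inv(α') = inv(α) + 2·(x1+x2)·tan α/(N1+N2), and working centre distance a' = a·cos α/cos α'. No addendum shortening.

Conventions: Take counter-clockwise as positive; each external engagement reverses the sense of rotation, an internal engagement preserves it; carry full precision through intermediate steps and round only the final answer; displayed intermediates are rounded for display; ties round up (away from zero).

1.8310

recognized (one external pair, fixed centres): single-mesh tooth geometry, m = 4.003, N1 = 79, N2 = 75
base radii: r_b1 = 148.740719, r_b2 = 141.209543
tip radii: r_a1 = 162.121500, r_a2 = 154.115500
no profile shift: α' = α, a' = a
action lengths: √(r_a1²−r_b1²) = 64.494801, √(r_a2²−r_b2²) = 61.736960
base pitch p_b = π·m·cos α = 11.829943
CR = (64.494801 + 61.736960 − 308.231000·sin 19.83200°)/11.829943 = 1.830971
contact ratio ≈ 1.8310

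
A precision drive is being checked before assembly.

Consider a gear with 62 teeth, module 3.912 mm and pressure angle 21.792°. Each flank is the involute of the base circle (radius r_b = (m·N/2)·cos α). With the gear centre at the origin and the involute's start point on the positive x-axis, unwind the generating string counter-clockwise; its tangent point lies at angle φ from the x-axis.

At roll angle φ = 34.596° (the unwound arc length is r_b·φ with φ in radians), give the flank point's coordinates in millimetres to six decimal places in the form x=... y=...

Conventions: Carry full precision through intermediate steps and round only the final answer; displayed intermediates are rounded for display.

recognized (one wheel, involute flank): single-mesh tooth geometry, m = 3.912, N = 62
pitch radius r_p = m·N/2 = 3.912·62/2 = 121.272000
base radius r_b = r_p·cos α = 121.272000·cos 21.792° = 112.605620
roll angle φ = 34.596° = 0.60381411 rad
x = r_b·(cos φ + φ·sin φ) = 131.299659
y = r_b·(sin φ − φ·cos φ) = 7.965833

x=131.299659 y=7.965833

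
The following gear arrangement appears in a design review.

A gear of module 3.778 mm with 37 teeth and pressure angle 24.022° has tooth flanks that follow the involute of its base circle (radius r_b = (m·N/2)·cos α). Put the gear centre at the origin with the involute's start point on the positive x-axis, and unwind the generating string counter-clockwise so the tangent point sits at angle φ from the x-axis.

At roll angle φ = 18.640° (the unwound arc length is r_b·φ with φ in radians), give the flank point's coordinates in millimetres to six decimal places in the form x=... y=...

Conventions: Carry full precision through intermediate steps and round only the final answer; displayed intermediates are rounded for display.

x=67.129007 y=0.724994

single-mesh involute tooth geometry (37T wheel at module 3.778)
pitch radius r_p = m·N/2 = 3.778·37/2 = 69.893000
base radius r_b = r_p·cos α = 69.893000·cos 24.022° = 63.839512
roll angle φ = 18.640° = 0.32532937 rad
x = r_b·(cos φ + φ·sin φ) = 67.129007
y = r_b·(sin φ − φ·cos φ) = 0.724994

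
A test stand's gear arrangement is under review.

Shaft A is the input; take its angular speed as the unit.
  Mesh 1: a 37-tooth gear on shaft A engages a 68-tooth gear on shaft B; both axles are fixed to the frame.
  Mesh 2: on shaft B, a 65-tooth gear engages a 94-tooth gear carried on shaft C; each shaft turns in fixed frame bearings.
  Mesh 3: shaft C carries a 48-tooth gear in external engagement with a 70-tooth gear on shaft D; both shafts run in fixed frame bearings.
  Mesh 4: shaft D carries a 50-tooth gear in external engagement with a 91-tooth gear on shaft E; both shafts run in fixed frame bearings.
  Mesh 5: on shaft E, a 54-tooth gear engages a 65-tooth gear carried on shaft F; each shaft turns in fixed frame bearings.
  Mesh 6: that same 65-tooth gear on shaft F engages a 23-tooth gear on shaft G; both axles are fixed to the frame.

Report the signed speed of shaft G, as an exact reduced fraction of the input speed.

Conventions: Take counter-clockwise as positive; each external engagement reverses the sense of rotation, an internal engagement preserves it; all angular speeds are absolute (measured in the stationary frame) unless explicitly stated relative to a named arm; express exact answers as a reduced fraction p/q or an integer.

299700/900473

6-mesh fixed-axis compound train (all bearings frame-fixed)
mesh 1 [37T→68T]: |ω|/ω_in = 1×37/68 = 37/68, sense flips to −
mesh 2 [65T→94T]: |ω|/ω_in = (37/68)×65/94 = 2405/6392, sense flips to +
mesh 3 [48T→70T]: |ω|/ω_in = (2405/6392)×48/70 = 1443/5593, sense flips to −
mesh 4 [50T→91T]: |ω|/ω_in = (1443/5593)×50/91 = 5550/39151, sense flips to +
mesh 5 [54T→65T]: |ω|/ω_in = (5550/39151)×54/65 = 59940/508963, sense flips to −
mesh 6 [65T→23T]: |ω|/ω_in = (59940/508963)×65/23 = 299700/900473, sense flips to +
signed output speed (× input speed) = 299700/900473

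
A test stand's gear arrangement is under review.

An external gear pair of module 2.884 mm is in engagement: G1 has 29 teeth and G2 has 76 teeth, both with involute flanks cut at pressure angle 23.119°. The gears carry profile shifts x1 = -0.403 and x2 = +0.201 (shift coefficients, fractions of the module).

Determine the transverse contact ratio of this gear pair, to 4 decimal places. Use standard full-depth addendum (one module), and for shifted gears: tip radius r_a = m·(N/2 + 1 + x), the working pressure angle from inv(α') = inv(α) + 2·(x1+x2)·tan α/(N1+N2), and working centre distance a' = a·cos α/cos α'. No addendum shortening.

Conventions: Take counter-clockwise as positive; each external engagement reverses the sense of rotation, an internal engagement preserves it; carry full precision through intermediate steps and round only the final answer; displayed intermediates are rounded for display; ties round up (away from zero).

1.6429

single-mesh involute tooth geometry (29T engaging 76T at module 2.884)
base radii: r_b1 = 38.459653, r_b2 = 100.790814
tip radii: r_a1 = 43.539748, r_a2 = 113.055684
inv(α') = inv(23.119°) + 2·(-0.403+0.201)·tan α/(29+76) = 0.02178282  ⇒  α' = 22.58922°
a' = a·cos α / cos α' = 151.4100·cos 23.119°/cos 22.58922° = 150.821078
action lengths: √(r_a1²−r_b1²) = 20.409919, √(r_a2²−r_b2²) = 51.213275
base pitch p_b = π·m·cos α = 8.332728
CR = (20.409919 + 51.213275 − 150.821078·sin 22.58922°)/8.332728 = 1.642867
contact ratio ≈ 1.6429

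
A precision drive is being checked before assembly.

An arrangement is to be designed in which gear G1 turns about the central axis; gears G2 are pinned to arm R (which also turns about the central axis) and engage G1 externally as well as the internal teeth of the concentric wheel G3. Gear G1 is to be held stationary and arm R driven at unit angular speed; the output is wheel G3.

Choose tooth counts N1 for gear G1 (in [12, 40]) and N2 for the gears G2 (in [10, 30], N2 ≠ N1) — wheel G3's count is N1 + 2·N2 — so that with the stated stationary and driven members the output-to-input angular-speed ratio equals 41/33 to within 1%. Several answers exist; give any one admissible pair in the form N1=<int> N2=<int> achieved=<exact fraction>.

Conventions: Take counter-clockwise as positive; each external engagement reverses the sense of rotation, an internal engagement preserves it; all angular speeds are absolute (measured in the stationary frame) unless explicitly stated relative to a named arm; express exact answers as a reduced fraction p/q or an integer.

N1=16 N2=25 achieved=41/33

class = planetary set [ratio 41/33 wanted; Willis about the carrier]
Willis with ω_sun = 0: ω_ring/ω_arm = (N1+N3)/N3; set equal to 41/33  ⇒  N3/N1 = 1/(41/33 − 1) = 33/8
N3 = N1 + 2·N2  ⇒  N2/N1 = (N3/N1 − 1)/2 = (33/8 − 1)/2 = 25/16
smallest multiple with N1 ≥ 12 and N2 ≥ 10: k = 1  ⇒  N1 = 1·16 = 16, N2 = 1·25 = 25 (N1 ≤ 40, N2 ≤ 30, N2 ≠ N1 ✓), N3 = 16 + 2·25 = 66
check: (N1+N3)/N3 with N1 = 16, N3 = 66 gives 41/33; |achieved − target| = 0 ≤ 41/3300 ✓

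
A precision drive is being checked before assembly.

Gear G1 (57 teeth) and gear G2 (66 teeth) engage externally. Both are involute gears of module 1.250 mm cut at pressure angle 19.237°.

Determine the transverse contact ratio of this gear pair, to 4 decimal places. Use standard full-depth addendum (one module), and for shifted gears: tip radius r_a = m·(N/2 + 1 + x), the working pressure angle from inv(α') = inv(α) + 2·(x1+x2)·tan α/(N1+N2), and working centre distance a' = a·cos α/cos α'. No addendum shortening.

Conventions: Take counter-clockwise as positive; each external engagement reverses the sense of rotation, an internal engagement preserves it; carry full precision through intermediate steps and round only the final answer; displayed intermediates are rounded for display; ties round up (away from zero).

1.8329

single-mesh involute tooth geometry (57T engaging 66T at module 1.250)
base radii: r_b1 = 33.635835, r_b2 = 38.946757
tip radii: r_a1 = 36.875000, r_a2 = 42.500000
no profile shift: α' = α, a' = a
action lengths: √(r_a1²−r_b1²) = 15.112783, √(r_a2²−r_b2²) = 17.011765
base pitch p_b = π·m·cos α = 3.707723
CR = (15.112783 + 17.011765 − 76.875000·sin 19.23700°)/3.707723 = 1.832944
contact ratio ≈ 1.8329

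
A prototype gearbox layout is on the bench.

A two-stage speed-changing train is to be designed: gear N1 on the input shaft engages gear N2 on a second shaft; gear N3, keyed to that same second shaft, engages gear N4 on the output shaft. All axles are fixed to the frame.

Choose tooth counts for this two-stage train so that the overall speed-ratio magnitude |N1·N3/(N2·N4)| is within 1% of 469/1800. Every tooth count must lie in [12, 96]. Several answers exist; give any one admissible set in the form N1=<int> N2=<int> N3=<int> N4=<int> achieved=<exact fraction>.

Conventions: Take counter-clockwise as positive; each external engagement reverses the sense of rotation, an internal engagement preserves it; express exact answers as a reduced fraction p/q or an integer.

design class (target 469/1800): fixed-axis compound train
target = 469/1800 in lowest terms: an exact hit needs N1·N3 = k·469 and N2·N4 = k·1800 for one integer k, every count in [12, 96]; additionally prefer no 1:1 stage (N1 ≠ N2, N3 ≠ N4)
k = 1: no 1:1-free in-range split of k·469 and k·1800 into factor pairs; take k = 2
k = 2: N1·N3 = 938 = 14·67, N2·N4 = 3600 = 40·90
achieved = 14·67/(40·90) = 469/1800; |achieved − target| = 0 ≤ 469/180000 ✓

N1=14 N2=40 N3=67 N4=90 achieved=469/1800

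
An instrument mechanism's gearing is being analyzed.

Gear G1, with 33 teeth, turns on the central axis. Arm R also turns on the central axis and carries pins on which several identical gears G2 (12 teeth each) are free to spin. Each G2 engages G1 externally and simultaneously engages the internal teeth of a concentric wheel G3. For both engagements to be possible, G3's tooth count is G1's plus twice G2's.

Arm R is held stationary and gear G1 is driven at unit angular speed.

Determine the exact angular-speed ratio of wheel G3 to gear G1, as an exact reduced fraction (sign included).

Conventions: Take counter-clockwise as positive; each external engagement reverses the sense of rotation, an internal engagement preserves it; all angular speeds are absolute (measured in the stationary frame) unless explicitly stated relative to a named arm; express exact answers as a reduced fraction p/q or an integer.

recognized (axles ride arm R): planetary set, 33/12/57 teeth
ring teeth: 33 + 2·12 = 57
33(ω_sun−ω_arm) = −57(ω_ring−ω_arm),  ω_arm = 0, ω_sun = 1
ω_ring = 0 − (33/57)(1−0) = -11/19
ω_out/ω_in = -11/19

-11/19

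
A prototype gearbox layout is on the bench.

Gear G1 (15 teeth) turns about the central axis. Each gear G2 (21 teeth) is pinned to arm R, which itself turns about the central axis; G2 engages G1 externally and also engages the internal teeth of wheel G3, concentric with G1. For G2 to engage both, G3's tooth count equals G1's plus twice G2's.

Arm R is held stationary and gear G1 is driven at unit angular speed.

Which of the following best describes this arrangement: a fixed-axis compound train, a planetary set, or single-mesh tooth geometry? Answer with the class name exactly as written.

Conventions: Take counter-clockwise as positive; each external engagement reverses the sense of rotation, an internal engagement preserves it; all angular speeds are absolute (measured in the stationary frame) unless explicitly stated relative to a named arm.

planetary set

topology: planetary set — G1 15T / G2 21T / G3 57T, arm = carrier (Willis)
classification: planetary set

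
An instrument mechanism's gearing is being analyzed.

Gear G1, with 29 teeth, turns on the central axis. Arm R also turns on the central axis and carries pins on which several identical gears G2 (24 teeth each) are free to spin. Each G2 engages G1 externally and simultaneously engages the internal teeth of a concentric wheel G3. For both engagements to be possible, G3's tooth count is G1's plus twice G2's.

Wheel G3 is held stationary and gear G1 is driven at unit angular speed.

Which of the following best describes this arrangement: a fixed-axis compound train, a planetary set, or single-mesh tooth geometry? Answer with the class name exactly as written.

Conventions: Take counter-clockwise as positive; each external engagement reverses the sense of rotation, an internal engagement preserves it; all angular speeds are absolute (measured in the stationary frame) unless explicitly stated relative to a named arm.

planetary set (29T centre, 24T on arm, 77T internal) — Willis relation
classification: planetary set

planetary set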